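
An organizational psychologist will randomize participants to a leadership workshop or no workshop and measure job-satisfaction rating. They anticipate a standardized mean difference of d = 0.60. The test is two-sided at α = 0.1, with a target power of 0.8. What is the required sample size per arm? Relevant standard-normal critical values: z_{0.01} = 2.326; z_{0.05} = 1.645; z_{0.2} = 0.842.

n = 35 per group

For two independent groups with equal n: n = 2·((z_{α/2} + z_β) / d)².
z_{α/2} + z_β = 1.645 + 0.842 = 2.487.
n = 2 × (2.487 / 0.60)² = 2 × 4.145² = 2 × 17.18 = 34.4.
Round up to the next whole participant.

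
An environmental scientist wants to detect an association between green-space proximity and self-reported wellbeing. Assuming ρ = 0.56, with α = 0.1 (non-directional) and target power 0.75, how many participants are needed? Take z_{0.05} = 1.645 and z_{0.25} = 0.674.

Fisher's z: C = ½·ln((1+r)/(1−r)) = ½·ln(3.5455) = 0.6328.
n = ((z_{α/2} + z_β)/C)² + 3.
(1.645 + 0.674) / 0.6328 = 2.319 / 0.6328 = 3.665.
n = 3.665² + 3 = 13.43 + 3 = 16.4.
Round up.

n = 17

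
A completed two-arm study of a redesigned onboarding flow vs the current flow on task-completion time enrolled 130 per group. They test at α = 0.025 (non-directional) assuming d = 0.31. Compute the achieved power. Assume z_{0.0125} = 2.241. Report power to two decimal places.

For two equal groups, power = Φ(d·√(n/2) − z_{α/2}).
d·√(n/2) = 0.31 × √(130/2) = 0.31 × 8.062 = 2.499.
z_β = 2.499 − 2.241 = 0.258.
Power = Φ(0.258) = 0.602.

power ≈ 0.60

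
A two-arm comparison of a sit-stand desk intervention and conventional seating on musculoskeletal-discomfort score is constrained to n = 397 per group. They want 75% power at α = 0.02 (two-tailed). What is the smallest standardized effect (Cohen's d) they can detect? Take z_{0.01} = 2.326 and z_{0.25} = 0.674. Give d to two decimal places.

For two independent groups of n = 397 each: d_min = (z_{α/2} + z_β)·√(2/n).
z-sum = 2.326 + 0.674 = 3.000.
d_min = 3.000 × √(2/397) = 3.000 × 0.0710 = 0.213.

d_min ≈ 0.21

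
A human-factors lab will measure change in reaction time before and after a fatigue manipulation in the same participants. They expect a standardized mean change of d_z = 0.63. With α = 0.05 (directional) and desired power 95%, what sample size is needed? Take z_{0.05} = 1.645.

For a paired (one-sample on differences) test: n = ((z_{α} + z_β) / d)².
z_{α} + z_β = 1.645 + 1.645 = 3.290.
n = (3.290 / 0.63)² = 5.222² = 27.27.
Round up.

n = 28 pairs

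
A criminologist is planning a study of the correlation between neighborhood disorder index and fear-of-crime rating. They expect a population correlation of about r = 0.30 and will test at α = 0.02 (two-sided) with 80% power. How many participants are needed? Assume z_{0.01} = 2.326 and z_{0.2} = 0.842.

n = 108

Fisher's z: C = ½·ln((1+r)/(1−r)) = ½·ln(1.8571) = 0.3095.
n = ((z_{α/2} + z_β)/C)² + 3.
(2.326 + 0.842) / 0.3095 = 3.168 / 0.3095 = 10.236.
n = 10.236² + 3 = 104.77 + 3 = 107.8.
Round up.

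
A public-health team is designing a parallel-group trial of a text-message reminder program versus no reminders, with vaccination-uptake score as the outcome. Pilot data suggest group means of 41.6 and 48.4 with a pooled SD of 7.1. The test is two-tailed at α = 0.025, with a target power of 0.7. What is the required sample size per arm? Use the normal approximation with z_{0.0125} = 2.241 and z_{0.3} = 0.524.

Cohen's d = |M₁ − M₂| / SD_pooled = |41.6 − 48.4| / 7.1 = 6.8 / 7.1 = 0.958.
For two independent groups with equal n: n = 2·((z_{α/2} + z_β) / d)².
z_{α/2} + z_β = 2.241 + 0.524 = 2.765.
n = 2 × (2.765 / 0.958)² = 2 × 2.886² = 2 × 8.33 = 16.7.
Round up to the next whole participant.

n = 17 per group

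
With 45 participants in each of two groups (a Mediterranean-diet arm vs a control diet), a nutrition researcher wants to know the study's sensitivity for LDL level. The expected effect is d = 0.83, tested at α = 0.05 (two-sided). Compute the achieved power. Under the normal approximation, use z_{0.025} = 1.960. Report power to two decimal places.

power ≈ 0.98

For two equal groups, power = Φ(d·√(n/2) − z_{α/2}).
d·√(n/2) = 0.83 × √(45/2) = 0.83 × 4.743 = 3.937.
z_β = 3.937 − 1.960 = 1.977.
Power = Φ(1.977) = 0.976.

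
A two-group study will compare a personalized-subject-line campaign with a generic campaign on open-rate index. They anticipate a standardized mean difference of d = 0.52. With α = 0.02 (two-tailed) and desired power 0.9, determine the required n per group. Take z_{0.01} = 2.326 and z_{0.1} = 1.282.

n = 97 per group

For two independent groups with equal n: n = 2·((z_{α/2} + z_β) / d)².
z_{α/2} + z_β = 2.326 + 1.282 = 3.608.
n = 2 × (3.608 / 0.52)² = 2 × 6.938² = 2 × 48.14 = 96.3.
Round up to the next whole participant.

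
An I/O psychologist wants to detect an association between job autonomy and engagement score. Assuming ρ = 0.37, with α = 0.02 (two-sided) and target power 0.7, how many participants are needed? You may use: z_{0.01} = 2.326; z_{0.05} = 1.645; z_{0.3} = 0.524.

Fisher's z: C = ½·ln((1+r)/(1−r)) = ½·ln(2.1746) = 0.3884.
n = ((z_{α/2} + z_β)/C)² + 3.
(2.326 + 0.524) / 0.3884 = 2.850 / 0.3884 = 7.338.
n = 7.338² + 3 = 53.84 + 3 = 56.8.
Round up.

n = 57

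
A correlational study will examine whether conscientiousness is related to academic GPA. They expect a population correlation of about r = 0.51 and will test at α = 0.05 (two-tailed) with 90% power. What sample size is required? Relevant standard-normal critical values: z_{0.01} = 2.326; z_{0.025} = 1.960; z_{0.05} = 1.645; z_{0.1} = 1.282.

n = 37

Fisher's z: C = ½·ln((1+r)/(1−r)) = ½·ln(3.0816) = 0.5627.
n = ((z_{α/2} + z_β)/C)² + 3.
(1.960 + 1.282) / 0.5627 = 3.242 / 0.5627 = 5.762.
n = 5.762² + 3 = 33.19 + 3 = 36.2.
Round up.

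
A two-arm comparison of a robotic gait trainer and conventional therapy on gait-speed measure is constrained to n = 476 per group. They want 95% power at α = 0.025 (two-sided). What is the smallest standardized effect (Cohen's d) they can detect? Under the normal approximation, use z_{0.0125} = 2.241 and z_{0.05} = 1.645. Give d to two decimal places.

For two independent groups of n = 476 each: d_min = (z_{α/2} + z_β)·√(2/n).
z-sum = 2.241 + 1.645 = 3.886.
d_min = 3.886 × √(2/476) = 3.886 × 0.0648 = 0.252.

d_min ≈ 0.25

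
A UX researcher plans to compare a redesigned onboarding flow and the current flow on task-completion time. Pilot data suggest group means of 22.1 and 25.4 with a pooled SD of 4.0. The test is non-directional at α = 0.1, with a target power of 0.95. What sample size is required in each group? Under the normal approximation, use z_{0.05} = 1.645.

Cohen's d = |M₁ − M₂| / SD_pooled = |22.1 − 25.4| / 4.0 = 3.3 / 4.0 = 0.825.
For two independent groups with equal n: n = 2·((z_{α/2} + z_β) / d)².
z_{α/2} + z_β = 1.645 + 1.645 = 3.290.
n = 2 × (3.290 / 0.825)² = 2 × 3.988² = 2 × 15.90 = 31.8.
Round up to the next whole participant.

n = 32 per group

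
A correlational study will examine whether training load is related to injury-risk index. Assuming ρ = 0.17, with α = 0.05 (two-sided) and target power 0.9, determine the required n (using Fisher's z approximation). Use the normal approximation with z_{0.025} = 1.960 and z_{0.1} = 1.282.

n = 360

Fisher's z: C = ½·ln((1+r)/(1−r)) = ½·ln(1.4096) = 0.1717.
n = ((z_{α/2} + z_β)/C)² + 3.
(1.960 + 1.282) / 0.1717 = 3.242 / 0.1717 = 18.882.
n = 18.882² + 3 = 356.52 + 3 = 359.5.
Round up.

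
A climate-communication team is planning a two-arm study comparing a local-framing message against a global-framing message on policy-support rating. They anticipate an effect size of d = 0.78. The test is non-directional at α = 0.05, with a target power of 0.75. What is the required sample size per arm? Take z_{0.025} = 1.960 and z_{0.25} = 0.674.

For two independent groups with equal n: n = 2·((z_{α/2} + z_β) / d)².
z_{α/2} + z_β = 1.960 + 0.674 = 2.634.
n = 2 × (2.634 / 0.78)² = 2 × 3.377² = 2 × 11.40 = 22.8.
Round up to the next whole participant.

n = 23 per group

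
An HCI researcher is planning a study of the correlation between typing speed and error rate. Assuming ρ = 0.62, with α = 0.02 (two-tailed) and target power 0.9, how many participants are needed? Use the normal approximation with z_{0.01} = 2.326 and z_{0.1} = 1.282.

Fisher's z: C = ½·ln((1+r)/(1−r)) = ½·ln(4.2632) = 0.7250.
n = ((z_{α/2} + z_β)/C)² + 3.
(2.326 + 1.282) / 0.7250 = 3.608 / 0.7250 = 4.977.
n = 4.977² + 3 = 24.77 + 3 = 27.8.
Round up.

n = 28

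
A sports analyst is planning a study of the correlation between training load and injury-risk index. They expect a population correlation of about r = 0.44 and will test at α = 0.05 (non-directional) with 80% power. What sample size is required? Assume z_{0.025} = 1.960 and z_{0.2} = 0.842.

Fisher's z: C = ½·ln((1+r)/(1−r)) = ½·ln(2.5714) = 0.4722.
n = ((z_{α/2} + z_β)/C)² + 3.
(1.960 + 0.842) / 0.4722 = 2.802 / 0.4722 = 5.934.
n = 5.934² + 3 = 35.21 + 3 = 38.2.
Round up.

n = 39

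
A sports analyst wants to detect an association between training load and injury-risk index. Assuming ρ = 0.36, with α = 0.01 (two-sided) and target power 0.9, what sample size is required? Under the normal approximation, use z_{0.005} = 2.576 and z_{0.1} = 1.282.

Fisher's z: C = ½·ln((1+r)/(1−r)) = ½·ln(2.1250) = 0.3769.
n = ((z_{α/2} + z_β)/C)² + 3.
(2.576 + 1.282) / 0.3769 = 3.858 / 0.3769 = 10.236.
n = 10.236² + 3 = 104.78 + 3 = 107.8.
Round up.

n = 108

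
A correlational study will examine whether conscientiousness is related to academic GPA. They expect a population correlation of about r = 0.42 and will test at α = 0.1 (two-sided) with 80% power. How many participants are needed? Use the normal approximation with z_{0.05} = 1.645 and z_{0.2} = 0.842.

n = 34

Fisher's z: C = ½·ln((1+r)/(1−r)) = ½·ln(2.4483) = 0.4477.
n = ((z_{α/2} + z_β)/C)² + 3.
(1.645 + 0.842) / 0.4477 = 2.487 / 0.4477 = 5.555.
n = 5.555² + 3 = 30.86 + 3 = 33.9.
Round up.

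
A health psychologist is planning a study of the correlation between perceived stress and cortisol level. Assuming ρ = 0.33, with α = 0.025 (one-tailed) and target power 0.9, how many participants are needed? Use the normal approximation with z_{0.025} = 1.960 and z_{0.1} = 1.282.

Fisher's z: C = ½·ln((1+r)/(1−r)) = ½·ln(1.9851) = 0.3428.
n = ((z_{α} + z_β)/C)² + 3.
(1.960 + 1.282) / 0.3428 = 3.242 / 0.3428 = 9.457.
n = 9.457² + 3 = 89.44 + 3 = 92.4.
Round up.

n = 93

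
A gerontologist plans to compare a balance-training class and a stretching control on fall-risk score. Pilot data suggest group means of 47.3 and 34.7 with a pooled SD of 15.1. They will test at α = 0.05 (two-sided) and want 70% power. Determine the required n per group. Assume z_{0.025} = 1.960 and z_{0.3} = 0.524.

n = 18 per group

Cohen's d = |M₁ − M₂| / SD_pooled = |47.3 − 34.7| / 15.1 = 12.6 / 15.1 = 0.834.
For two independent groups with equal n: n = 2·((z_{α/2} + z_β) / d)².
z_{α/2} + z_β = 1.960 + 0.524 = 2.484.
n = 2 × (2.484 / 0.834)² = 2 × 2.978² = 2 × 8.87 = 17.7.
Round up to the next whole participant.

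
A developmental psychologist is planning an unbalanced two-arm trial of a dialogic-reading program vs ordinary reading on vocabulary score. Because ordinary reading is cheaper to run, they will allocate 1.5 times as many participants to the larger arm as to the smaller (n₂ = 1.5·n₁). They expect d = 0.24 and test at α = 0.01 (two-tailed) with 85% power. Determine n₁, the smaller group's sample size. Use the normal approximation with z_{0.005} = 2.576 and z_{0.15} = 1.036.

With allocation ratio k = n₂/n₁ = 1.5, Var(x̄₁−x̄₂) = σ²(1/n₁ + 1/(k·n₁)) = σ²·(k+1)/(k·n₁).
So n₁ = (1 + 1/k)·((z_{α/2} + z_β)/d)² = 1.667 × (3.612/0.24)².
n₁ = 1.667 × 226.50 = 377.5.
Round up: n₁ = 378, giving n₂ = 1.5 × 378 = 567.

n₁ = 378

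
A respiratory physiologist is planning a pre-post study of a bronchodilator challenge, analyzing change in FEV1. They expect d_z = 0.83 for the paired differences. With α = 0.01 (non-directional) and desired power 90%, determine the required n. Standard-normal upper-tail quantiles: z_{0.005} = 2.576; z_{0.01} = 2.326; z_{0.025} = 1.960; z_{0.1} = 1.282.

For a paired (one-sample on differences) test: n = ((z_{α/2} + z_β) / d)².
z_{α/2} + z_β = 2.576 + 1.282 = 3.858.
n = (3.858 / 0.83)² = 4.648² = 21.61.
Round up.

n = 22 pairs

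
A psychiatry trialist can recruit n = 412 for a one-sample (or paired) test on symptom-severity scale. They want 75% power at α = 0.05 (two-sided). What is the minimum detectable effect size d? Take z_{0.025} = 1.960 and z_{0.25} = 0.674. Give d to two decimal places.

For a single sample (or paired design) of n = 412: d_min = (z_{α/2} + z_β)/√n.
z-sum = 1.960 + 0.674 = 2.634.
d_min = 2.634 / √412 = 2.634 / 20.298 = 0.130.

d_min ≈ 0.13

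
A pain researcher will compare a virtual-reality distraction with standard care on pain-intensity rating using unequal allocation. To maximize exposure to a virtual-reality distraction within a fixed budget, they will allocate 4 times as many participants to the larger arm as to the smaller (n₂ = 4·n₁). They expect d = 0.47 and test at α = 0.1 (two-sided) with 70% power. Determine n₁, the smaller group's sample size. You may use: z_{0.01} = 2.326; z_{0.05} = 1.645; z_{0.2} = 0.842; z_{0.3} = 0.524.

n₁ = 27

With allocation ratio k = n₂/n₁ = 4, Var(x̄₁−x̄₂) = σ²(1/n₁ + 1/(k·n₁)) = σ²·(k+1)/(k·n₁).
So n₁ = (1 + 1/k)·((z_{α/2} + z_β)/d)² = 1.250 × (2.169/0.47)².
n₁ = 1.250 × 21.30 = 26.6.
Round up: n₁ = 27, giving n₂ = 4 × 27 = 108.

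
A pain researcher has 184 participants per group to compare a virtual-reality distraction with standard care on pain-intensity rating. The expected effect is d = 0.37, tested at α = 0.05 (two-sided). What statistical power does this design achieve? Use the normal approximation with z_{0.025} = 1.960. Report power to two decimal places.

power ≈ 0.94

For two equal groups, power = Φ(d·√(n/2) − z_{α/2}).
d·√(n/2) = 0.37 × √(184/2) = 0.37 × 9.592 = 3.549.
z_β = 3.549 − 1.960 = 1.589.
Power = Φ(1.589) = 0.944.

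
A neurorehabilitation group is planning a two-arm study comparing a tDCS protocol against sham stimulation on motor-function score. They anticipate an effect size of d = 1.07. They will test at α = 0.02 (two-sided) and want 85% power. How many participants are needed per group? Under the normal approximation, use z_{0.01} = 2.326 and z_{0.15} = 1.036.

For two independent groups with equal n: n = 2·((z_{α/2} + z_β) / d)².
z_{α/2} + z_β = 2.326 + 1.036 = 3.362.
n = 2 × (3.362 / 1.07)² = 2 × 3.142² = 2 × 9.87 = 19.7.
Round up to the next whole participant.

n = 20 per group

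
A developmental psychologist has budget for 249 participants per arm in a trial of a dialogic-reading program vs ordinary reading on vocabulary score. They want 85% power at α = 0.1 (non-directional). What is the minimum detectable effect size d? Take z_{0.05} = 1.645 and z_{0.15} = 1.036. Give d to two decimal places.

For two independent groups of n = 249 each: d_min = (z_{α/2} + z_β)·√(2/n).
z-sum = 1.645 + 1.036 = 2.681.
d_min = 2.681 × √(2/249) = 2.681 × 0.0896 = 0.240.

d_min ≈ 0.24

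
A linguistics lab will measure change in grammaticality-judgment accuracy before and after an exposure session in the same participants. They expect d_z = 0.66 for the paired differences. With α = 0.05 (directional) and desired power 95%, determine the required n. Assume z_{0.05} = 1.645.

For a paired (one-sample on differences) test: n = ((z_{α} + z_β) / d)².
z_{α} + z_β = 1.645 + 1.645 = 3.290.
n = (3.290 / 0.66)² = 4.985² = 24.85.
Round up.

n = 25 pairs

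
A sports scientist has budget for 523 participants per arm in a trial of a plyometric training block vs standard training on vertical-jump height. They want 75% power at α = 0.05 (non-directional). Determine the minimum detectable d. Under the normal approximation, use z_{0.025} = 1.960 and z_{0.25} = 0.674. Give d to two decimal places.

For two independent groups of n = 523 each: d_min = (z_{α/2} + z_β)·√(2/n).
z-sum = 1.960 + 0.674 = 2.634.
d_min = 2.634 × √(2/523) = 2.634 × 0.0618 = 0.163.

d_min ≈ 0.16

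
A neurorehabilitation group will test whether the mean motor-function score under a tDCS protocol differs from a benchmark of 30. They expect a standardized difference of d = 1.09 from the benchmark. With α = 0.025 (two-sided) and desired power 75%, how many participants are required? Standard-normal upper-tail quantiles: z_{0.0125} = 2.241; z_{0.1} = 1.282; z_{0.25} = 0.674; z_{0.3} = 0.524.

For a one-sample test: n = ((z_{α/2} + z_β) / d)².
z_{α/2} + z_β = 2.241 + 0.674 = 2.915.
n = (2.915 / 1.09)² = 2.674² = 7.15.
Round up.

n = 8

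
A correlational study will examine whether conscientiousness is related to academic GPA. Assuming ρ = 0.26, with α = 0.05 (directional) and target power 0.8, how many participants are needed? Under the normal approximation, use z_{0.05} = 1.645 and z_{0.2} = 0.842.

n = 91

Fisher's z: C = ½·ln((1+r)/(1−r)) = ½·ln(1.7027) = 0.2661.
n = ((z_{α} + z_β)/C)² + 3.
(1.645 + 0.842) / 0.2661 = 2.487 / 0.2661 = 9.346.
n = 9.346² + 3 = 87.35 + 3 = 90.3.
Round up.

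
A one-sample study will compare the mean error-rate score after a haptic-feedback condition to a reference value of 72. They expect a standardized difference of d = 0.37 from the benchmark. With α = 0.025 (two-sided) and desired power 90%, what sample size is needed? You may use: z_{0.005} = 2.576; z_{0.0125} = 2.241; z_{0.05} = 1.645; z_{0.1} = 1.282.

n = 91

For a one-sample test: n = ((z_{α/2} + z_β) / d)².
z_{α/2} + z_β = 2.241 + 1.282 = 3.523.
n = (3.523 / 0.37)² = 9.522² = 90.66.
Round up.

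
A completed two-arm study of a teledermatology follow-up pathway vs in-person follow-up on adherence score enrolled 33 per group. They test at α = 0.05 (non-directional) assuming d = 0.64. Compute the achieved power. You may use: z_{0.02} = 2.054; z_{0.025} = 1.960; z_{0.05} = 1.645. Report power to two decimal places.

For two equal groups, power = Φ(d·√(n/2) − z_{α/2}).
d·√(n/2) = 0.64 × √(33/2) = 0.64 × 4.062 = 2.600.
z_β = 2.600 − 1.960 = 0.640.
Power = Φ(0.640) = 0.739.

power ≈ 0.74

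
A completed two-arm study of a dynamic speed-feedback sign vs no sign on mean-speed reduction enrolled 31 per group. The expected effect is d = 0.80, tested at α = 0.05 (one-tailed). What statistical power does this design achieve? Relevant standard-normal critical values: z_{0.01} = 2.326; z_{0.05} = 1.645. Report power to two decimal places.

power ≈ 0.93

For two equal groups, power = Φ(d·√(n/2) − z_{α}).
d·√(n/2) = 0.80 × √(31/2) = 0.80 × 3.937 = 3.150.
z_β = 3.150 − 1.645 = 1.505.
Power = Φ(1.505) = 0.934.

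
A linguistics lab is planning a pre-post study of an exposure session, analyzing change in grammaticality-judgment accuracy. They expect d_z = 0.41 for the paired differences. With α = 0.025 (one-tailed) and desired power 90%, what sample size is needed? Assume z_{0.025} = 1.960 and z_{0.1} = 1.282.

n = 63 pairs

For a paired (one-sample on differences) test: n = ((z_{α} + z_β) / d)².
z_{α} + z_β = 1.960 + 1.282 = 3.242.
n = (3.242 / 0.41)² = 7.907² = 62.53.
Round up.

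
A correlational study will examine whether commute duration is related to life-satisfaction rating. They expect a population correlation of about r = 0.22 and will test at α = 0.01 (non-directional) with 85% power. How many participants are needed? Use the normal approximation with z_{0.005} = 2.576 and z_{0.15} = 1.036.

n = 264

Fisher's z: C = ½·ln((1+r)/(1−r)) = ½·ln(1.5641) = 0.2237.
n = ((z_{α/2} + z_β)/C)² + 3.
(2.576 + 1.036) / 0.2237 = 3.612 / 0.2237 = 16.147.
n = 16.147² + 3 = 260.71 + 3 = 263.7.
Round up.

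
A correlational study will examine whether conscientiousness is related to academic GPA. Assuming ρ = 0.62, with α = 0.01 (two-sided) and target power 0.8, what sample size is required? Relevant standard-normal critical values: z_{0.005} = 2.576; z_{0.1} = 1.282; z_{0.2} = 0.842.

n = 26

Fisher's z: C = ½·ln((1+r)/(1−r)) = ½·ln(4.2632) = 0.7250.
n = ((z_{α/2} + z_β)/C)² + 3.
(2.576 + 0.842) / 0.7250 = 3.418 / 0.7250 = 4.714.
n = 4.714² + 3 = 22.23 + 3 = 25.2.
Round up.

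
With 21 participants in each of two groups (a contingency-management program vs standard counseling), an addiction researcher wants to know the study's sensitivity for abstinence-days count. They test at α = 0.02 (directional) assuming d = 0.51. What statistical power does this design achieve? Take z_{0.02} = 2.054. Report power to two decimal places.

power ≈ 0.34

For two equal groups, power = Φ(d·√(n/2) − z_{α}).
d·√(n/2) = 0.51 × √(21/2) = 0.51 × 3.240 = 1.653.
z_β = 1.653 − 2.054 = -0.401.
Power = Φ(-0.401) = 0.344.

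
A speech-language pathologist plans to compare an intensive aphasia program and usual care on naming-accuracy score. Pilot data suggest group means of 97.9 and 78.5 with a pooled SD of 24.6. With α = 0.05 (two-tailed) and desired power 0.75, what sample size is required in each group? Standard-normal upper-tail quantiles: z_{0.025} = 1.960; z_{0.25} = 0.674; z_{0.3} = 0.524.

Cohen's d = |M₁ − M₂| / SD_pooled = |97.9 − 78.5| / 24.6 = 19.4 / 24.6 = 0.789.
For two independent groups with equal n: n = 2·((z_{α/2} + z_β) / d)².
z_{α/2} + z_β = 1.960 + 0.674 = 2.634.
n = 2 × (2.634 / 0.789)² = 2 × 3.338² = 2 × 11.14 = 22.3.
Round up to the next whole participant.

n = 23 per group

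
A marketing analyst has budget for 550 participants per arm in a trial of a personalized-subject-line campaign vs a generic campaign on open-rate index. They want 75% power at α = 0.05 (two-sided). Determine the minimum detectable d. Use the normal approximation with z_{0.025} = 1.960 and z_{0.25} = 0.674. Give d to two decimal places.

d_min ≈ 0.16

For two independent groups of n = 550 each: d_min = (z_{α/2} + z_β)·√(2/n).
z-sum = 1.960 + 0.674 = 2.634.
d_min = 2.634 × √(2/550) = 2.634 × 0.0603 = 0.159.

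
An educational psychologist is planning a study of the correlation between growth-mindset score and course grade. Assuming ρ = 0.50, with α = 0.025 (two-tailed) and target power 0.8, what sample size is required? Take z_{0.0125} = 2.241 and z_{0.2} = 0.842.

n = 35

Fisher's z: C = ½·ln((1+r)/(1−r)) = ½·ln(3.0000) = 0.5493.
n = ((z_{α/2} + z_β)/C)² + 3.
(2.241 + 0.842) / 0.5493 = 3.083 / 0.5493 = 5.613.
n = 5.613² + 3 = 31.50 + 3 = 34.5.
Round up.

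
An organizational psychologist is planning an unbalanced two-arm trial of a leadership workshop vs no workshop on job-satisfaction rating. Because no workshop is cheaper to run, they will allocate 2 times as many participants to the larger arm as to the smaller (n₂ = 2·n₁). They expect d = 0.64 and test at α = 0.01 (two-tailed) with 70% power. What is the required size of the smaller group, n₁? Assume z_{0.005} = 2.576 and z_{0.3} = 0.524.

With allocation ratio k = n₂/n₁ = 2, Var(x̄₁−x̄₂) = σ²(1/n₁ + 1/(k·n₁)) = σ²·(k+1)/(k·n₁).
So n₁ = (1 + 1/k)·((z_{α/2} + z_β)/d)² = 1.500 × (3.100/0.64)².
n₁ = 1.500 × 23.46 = 35.2.
Round up: n₁ = 36, giving n₂ = 2 × 36 = 72.

n₁ = 36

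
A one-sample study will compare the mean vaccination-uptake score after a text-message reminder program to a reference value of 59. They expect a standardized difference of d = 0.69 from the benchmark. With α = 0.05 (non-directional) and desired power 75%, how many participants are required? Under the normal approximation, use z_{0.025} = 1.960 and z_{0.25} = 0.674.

For a one-sample test: n = ((z_{α/2} + z_β) / d)².
z_{α/2} + z_β = 1.960 + 0.674 = 2.634.
n = (2.634 / 0.69)² = 3.817² = 14.57.
Round up.

n = 15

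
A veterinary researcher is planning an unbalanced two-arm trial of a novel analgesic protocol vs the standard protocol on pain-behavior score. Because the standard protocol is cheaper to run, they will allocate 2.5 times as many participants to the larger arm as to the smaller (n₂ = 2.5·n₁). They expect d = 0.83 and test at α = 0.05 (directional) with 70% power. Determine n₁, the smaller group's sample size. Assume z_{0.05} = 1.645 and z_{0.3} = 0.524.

With allocation ratio k = n₂/n₁ = 2.5, Var(x̄₁−x̄₂) = σ²(1/n₁ + 1/(k·n₁)) = σ²·(k+1)/(k·n₁).
So n₁ = (1 + 1/k)·((z_{α} + z_β)/d)² = 1.400 × (2.169/0.83)².
n₁ = 1.400 × 6.83 = 9.6.
Round up: n₁ = 10, giving n₂ = 2.5 × 10 = 25.

n₁ = 10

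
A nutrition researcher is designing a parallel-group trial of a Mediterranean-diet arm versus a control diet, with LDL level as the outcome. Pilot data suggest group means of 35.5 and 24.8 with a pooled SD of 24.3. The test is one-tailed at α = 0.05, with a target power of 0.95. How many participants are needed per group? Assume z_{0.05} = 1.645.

Cohen's d = |M₁ − M₂| / SD_pooled = |35.5 − 24.8| / 24.3 = 10.7 / 24.3 = 0.440.
For two independent groups with equal n: n = 2·((z_{α} + z_β) / d)².
z_{α} + z_β = 1.645 + 1.645 = 3.290.
n = 2 × (3.290 / 0.440)² = 2 × 7.477² = 2 × 55.91 = 111.8.
Round up to the next whole participant.

n = 112 per group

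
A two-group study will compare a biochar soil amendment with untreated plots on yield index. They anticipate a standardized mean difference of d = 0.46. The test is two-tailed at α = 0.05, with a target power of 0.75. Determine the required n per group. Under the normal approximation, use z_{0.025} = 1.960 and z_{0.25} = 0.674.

For two independent groups with equal n: n = 2·((z_{α/2} + z_β) / d)².
z_{α/2} + z_β = 1.960 + 0.674 = 2.634.
n = 2 × (2.634 / 0.46)² = 2 × 5.726² = 2 × 32.79 = 65.6.
Round up to the next whole participant.

n = 66 per group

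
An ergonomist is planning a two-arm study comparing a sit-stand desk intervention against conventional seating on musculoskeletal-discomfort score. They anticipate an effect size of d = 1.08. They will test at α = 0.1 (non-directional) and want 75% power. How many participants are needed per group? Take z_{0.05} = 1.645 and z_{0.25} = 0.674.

n = 10 per group

For two independent groups with equal n: n = 2·((z_{α/2} + z_β) / d)².
z_{α/2} + z_β = 1.645 + 0.674 = 2.319.
n = 2 × (2.319 / 1.08)² = 2 × 2.147² = 2 × 4.61 = 9.2.
Round up to the next whole participant.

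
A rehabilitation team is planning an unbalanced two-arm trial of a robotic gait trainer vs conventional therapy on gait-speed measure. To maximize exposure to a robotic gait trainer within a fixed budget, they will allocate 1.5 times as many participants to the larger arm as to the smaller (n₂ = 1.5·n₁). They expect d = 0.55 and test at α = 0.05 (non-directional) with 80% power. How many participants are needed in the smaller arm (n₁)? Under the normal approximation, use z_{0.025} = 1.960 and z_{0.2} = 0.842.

With allocation ratio k = n₂/n₁ = 1.5, Var(x̄₁−x̄₂) = σ²(1/n₁ + 1/(k·n₁)) = σ²·(k+1)/(k·n₁).
So n₁ = (1 + 1/k)·((z_{α/2} + z_β)/d)² = 1.667 × (2.802/0.55)².
n₁ = 1.667 × 25.95 = 43.3.
Round up: n₁ = 44, giving n₂ = 1.5 × 44 = 66.

n₁ = 44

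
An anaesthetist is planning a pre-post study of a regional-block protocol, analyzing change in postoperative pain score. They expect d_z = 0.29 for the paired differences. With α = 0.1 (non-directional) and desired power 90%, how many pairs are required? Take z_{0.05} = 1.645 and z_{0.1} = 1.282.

n = 102 pairs

For a paired (one-sample on differences) test: n = ((z_{α/2} + z_β) / d)².
z_{α/2} + z_β = 1.645 + 1.282 = 2.927.
n = (2.927 / 0.29)² = 10.093² = 101.87.
Round up.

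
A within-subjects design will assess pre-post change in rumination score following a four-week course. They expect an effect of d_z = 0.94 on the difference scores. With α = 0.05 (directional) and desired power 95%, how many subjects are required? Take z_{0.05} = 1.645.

n = 13 pairs

For a paired (one-sample on differences) test: n = ((z_{α} + z_β) / d)².
z_{α} + z_β = 1.645 + 1.645 = 3.290.
n = (3.290 / 0.94)² = 3.500² = 12.25.
Round up.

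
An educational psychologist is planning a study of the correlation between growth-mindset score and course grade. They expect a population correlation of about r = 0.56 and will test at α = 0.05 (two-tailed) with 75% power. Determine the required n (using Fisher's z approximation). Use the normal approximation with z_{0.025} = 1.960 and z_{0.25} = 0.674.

Fisher's z: C = ½·ln((1+r)/(1−r)) = ½·ln(3.5455) = 0.6328.
n = ((z_{α/2} + z_β)/C)² + 3.
(1.960 + 0.674) / 0.6328 = 2.634 / 0.6328 = 4.162.
n = 4.162² + 3 = 17.33 + 3 = 20.3.
Round up.

n = 21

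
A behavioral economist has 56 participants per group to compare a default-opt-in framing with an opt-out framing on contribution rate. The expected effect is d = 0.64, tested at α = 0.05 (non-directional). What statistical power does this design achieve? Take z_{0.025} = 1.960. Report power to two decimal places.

For two equal groups, power = Φ(d·√(n/2) − z_{α/2}).
d·√(n/2) = 0.64 × √(56/2) = 0.64 × 5.292 = 3.387.
z_β = 3.387 − 1.960 = 1.427.
Power = Φ(1.427) = 0.923.

power ≈ 0.92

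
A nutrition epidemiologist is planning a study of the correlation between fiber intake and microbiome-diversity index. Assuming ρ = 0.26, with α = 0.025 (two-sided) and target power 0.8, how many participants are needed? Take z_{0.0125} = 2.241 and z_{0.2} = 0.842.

n = 138

Fisher's z: C = ½·ln((1+r)/(1−r)) = ½·ln(1.7027) = 0.2661.
n = ((z_{α/2} + z_β)/C)² + 3.
(2.241 + 0.842) / 0.2661 = 3.083 / 0.2661 = 11.586.
n = 11.586² + 3 = 134.23 + 3 = 137.2.
Round up.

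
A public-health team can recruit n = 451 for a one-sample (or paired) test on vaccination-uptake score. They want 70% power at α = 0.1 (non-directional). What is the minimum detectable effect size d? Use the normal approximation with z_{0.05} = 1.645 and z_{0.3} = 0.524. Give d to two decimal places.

For a single sample (or paired design) of n = 451: d_min = (z_{α/2} + z_β)/√n.
z-sum = 1.645 + 0.524 = 2.169.
d_min = 2.169 / √451 = 2.169 / 21.237 = 0.102.

d_min ≈ 0.10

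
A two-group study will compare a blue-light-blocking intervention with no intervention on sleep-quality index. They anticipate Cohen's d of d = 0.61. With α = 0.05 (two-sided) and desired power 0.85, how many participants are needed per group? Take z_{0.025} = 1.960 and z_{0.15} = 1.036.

n = 49 per group

For two independent groups with equal n: n = 2·((z_{α/2} + z_β) / d)².
z_{α/2} + z_β = 1.960 + 1.036 = 2.996.
n = 2 × (2.996 / 0.61)² = 2 × 4.911² = 2 × 24.12 = 48.2.
Round up to the next whole participant.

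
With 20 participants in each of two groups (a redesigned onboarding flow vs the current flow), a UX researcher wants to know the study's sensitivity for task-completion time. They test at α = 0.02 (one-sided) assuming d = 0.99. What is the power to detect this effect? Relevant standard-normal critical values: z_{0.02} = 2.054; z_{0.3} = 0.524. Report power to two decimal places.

power ≈ 0.86

For two equal groups, power = Φ(d·√(n/2) − z_{α}).
d·√(n/2) = 0.99 × √(20/2) = 0.99 × 3.162 = 3.131.
z_β = 3.131 − 2.054 = 1.077.
Power = Φ(1.077) = 0.859.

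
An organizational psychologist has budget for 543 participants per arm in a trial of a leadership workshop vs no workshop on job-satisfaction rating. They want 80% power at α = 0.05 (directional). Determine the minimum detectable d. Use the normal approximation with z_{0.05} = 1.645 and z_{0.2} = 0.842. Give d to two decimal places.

For two independent groups of n = 543 each: d_min = (z_{α} + z_β)·√(2/n).
z-sum = 1.645 + 0.842 = 2.487.
d_min = 2.487 × √(2/543) = 2.487 × 0.0607 = 0.151.

d_min ≈ 0.15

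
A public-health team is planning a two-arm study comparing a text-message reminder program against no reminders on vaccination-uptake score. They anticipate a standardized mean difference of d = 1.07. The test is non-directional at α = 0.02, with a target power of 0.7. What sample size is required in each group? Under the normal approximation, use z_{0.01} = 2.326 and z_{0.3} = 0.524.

n = 15 per group

For two independent groups with equal n: n = 2·((z_{α/2} + z_β) / d)².
z_{α/2} + z_β = 2.326 + 0.524 = 2.850.
n = 2 × (2.850 / 1.07)² = 2 × 2.664² = 2 × 7.09 = 14.2.
Round up to the next whole participant.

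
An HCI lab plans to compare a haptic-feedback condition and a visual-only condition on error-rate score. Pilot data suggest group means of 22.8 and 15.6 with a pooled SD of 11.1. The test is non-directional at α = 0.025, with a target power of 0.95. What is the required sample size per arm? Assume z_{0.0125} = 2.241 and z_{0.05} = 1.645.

Cohen's d = |M₁ − M₂| / SD_pooled = |22.8 − 15.6| / 11.1 = 7.2 / 11.1 = 0.649.
For two independent groups with equal n: n = 2·((z_{α/2} + z_β) / d)².
z_{α/2} + z_β = 2.241 + 1.645 = 3.886.
n = 2 × (3.886 / 0.649)² = 2 × 5.988² = 2 × 35.85 = 71.7.
Round up to the next whole participant.

n = 72 per group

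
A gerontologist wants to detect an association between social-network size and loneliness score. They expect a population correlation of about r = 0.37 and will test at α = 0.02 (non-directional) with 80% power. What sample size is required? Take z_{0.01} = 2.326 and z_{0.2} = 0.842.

n = 70

Fisher's z: C = ½·ln((1+r)/(1−r)) = ½·ln(2.1746) = 0.3884.
n = ((z_{α/2} + z_β)/C)² + 3.
(2.326 + 0.842) / 0.3884 = 3.168 / 0.3884 = 8.157.
n = 8.157² + 3 = 66.53 + 3 = 69.5.
Round up.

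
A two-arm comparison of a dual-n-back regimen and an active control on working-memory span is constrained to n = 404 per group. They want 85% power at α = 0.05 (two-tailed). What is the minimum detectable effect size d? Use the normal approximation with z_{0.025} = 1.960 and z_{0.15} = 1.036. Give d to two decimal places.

For two independent groups of n = 404 each: d_min = (z_{α/2} + z_β)·√(2/n).
z-sum = 1.960 + 1.036 = 2.996.
d_min = 2.996 × √(2/404) = 2.996 × 0.0704 = 0.211.

d_min ≈ 0.21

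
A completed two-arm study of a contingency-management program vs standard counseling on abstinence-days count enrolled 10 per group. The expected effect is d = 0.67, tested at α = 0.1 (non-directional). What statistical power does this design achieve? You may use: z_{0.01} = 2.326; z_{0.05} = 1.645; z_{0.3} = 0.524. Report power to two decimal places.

For two equal groups, power = Φ(d·√(n/2) − z_{α/2}).
d·√(n/2) = 0.67 × √(10/2) = 0.67 × 2.236 = 1.498.
z_β = 1.498 − 1.645 = -0.147.
Power = Φ(-0.147) = 0.442.

power ≈ 0.44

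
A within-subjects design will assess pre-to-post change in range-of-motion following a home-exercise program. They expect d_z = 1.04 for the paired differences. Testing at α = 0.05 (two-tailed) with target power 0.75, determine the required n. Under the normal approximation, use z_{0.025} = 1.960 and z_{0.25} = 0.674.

n = 7 pairs

For a paired (one-sample on differences) test: n = ((z_{α/2} + z_β) / d)².
z_{α/2} + z_β = 1.960 + 0.674 = 2.634.
n = (2.634 / 1.04)² = 2.533² = 6.41.
Round up.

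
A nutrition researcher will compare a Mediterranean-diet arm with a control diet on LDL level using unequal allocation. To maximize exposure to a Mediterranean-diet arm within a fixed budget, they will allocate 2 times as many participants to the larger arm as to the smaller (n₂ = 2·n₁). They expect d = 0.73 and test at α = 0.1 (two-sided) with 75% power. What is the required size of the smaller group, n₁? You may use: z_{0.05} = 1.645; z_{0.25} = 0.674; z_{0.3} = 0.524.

With allocation ratio k = n₂/n₁ = 2, Var(x̄₁−x̄₂) = σ²(1/n₁ + 1/(k·n₁)) = σ²·(k+1)/(k·n₁).
So n₁ = (1 + 1/k)·((z_{α/2} + z_β)/d)² = 1.500 × (2.319/0.73)².
n₁ = 1.500 × 10.09 = 15.1.
Round up: n₁ = 16, giving n₂ = 2 × 16 = 32.

n₁ = 16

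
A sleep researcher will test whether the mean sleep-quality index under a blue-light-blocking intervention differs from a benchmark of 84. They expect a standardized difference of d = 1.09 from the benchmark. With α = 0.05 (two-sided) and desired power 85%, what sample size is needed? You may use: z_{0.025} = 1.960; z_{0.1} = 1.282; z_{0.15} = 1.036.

n = 8

For a one-sample test: n = ((z_{α/2} + z_β) / d)².
z_{α/2} + z_β = 1.960 + 1.036 = 2.996.
n = (2.996 / 1.09)² = 2.749² = 7.55.
Round up.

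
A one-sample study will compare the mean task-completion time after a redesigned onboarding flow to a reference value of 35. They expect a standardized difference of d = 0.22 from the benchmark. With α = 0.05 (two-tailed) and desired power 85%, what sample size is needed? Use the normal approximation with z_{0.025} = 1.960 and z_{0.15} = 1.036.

n = 186

For a one-sample test: n = ((z_{α/2} + z_β) / d)².
z_{α/2} + z_β = 1.960 + 1.036 = 2.996.
n = (2.996 / 0.22)² = 13.618² = 185.45.
Round up.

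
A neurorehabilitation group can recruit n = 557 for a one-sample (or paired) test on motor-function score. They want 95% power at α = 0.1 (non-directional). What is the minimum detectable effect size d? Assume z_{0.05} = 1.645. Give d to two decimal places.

For a single sample (or paired design) of n = 557: d_min = (z_{α/2} + z_β)/√n.
z-sum = 1.645 + 1.645 = 3.290.
d_min = 3.290 / √557 = 3.290 / 23.601 = 0.139.

d_min ≈ 0.14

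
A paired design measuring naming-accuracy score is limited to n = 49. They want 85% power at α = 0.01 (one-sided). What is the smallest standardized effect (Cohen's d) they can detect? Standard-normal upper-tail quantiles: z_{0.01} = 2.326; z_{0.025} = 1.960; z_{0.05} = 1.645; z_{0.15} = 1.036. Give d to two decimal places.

d_min ≈ 0.48

For a single sample (or paired design) of n = 49: d_min = (z_{α} + z_β)/√n.
z-sum = 2.326 + 1.036 = 3.362.
d_min = 3.362 / √49 = 3.362 / 7.000 = 0.480.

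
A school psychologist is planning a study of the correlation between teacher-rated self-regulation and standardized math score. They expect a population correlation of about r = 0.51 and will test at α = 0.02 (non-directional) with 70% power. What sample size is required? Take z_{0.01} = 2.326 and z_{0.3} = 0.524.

n = 29

Fisher's z: C = ½·ln((1+r)/(1−r)) = ½·ln(3.0816) = 0.5627.
n = ((z_{α/2} + z_β)/C)² + 3.
(2.326 + 0.524) / 0.5627 = 2.850 / 0.5627 = 5.065.
n = 5.065² + 3 = 25.65 + 3 = 28.7.
Round up.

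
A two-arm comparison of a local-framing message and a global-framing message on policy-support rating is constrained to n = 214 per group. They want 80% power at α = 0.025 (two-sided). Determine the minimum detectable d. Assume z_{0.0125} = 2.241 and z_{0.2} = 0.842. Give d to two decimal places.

For two independent groups of n = 214 each: d_min = (z_{α/2} + z_β)·√(2/n).
z-sum = 2.241 + 0.842 = 3.083.
d_min = 3.083 × √(2/214) = 3.083 × 0.0967 = 0.298.

d_min ≈ 0.30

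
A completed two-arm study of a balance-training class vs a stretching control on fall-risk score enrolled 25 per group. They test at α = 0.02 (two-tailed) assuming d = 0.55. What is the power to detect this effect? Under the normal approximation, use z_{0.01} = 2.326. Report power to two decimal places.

power ≈ 0.35

For two equal groups, power = Φ(d·√(n/2) − z_{α/2}).
d·√(n/2) = 0.55 × √(25/2) = 0.55 × 3.536 = 1.945.
z_β = 1.945 − 2.326 = -0.381.
Power = Φ(-0.381) = 0.351.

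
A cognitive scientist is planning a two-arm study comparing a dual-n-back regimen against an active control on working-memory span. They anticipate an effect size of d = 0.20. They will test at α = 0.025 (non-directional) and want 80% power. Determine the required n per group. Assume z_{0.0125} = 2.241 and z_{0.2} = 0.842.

n = 476 per group

For two independent groups with equal n: n = 2·((z_{α/2} + z_β) / d)².
z_{α/2} + z_β = 2.241 + 0.842 = 3.083.
n = 2 × (3.083 / 0.20)² = 2 × 15.415² = 2 × 237.62 = 475.2.
Round up to the next whole participant.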